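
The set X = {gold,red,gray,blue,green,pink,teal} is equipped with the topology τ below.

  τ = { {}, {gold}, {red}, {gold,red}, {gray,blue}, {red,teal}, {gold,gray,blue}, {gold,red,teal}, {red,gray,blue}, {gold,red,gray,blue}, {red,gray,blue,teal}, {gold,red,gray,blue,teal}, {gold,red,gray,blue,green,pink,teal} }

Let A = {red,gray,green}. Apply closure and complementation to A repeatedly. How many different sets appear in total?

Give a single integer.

X∖A={gold,blue,pink,teal}, int(X∖A)={gold}, hence cl(A)={red,gray,blue,green,pink,teal}
Orbit (k=closure, c=complement):
  1. A     = {red,gray,green}
  2. kA    = {red,gray,blue,green,pink,teal}
  3. cA    = {gold,blue,pink,teal}
  4. ckA   = {gold}
  5. kcA   = {gold,gray,blue,green,pink,teal}
  6. kckA  = {gold,green,pink}
  7. ckcA  = {red}
  8. ckckA = {red,gray,blue,teal}
  9. kckcA = {red,green,pink,teal}
  10. ckckcA = {gold,gray,blue}
  11. kckckcA = {gold,gray,blue,green,pink}
  12. ckckckcA = {red,teal}
(closed under both — stop)

12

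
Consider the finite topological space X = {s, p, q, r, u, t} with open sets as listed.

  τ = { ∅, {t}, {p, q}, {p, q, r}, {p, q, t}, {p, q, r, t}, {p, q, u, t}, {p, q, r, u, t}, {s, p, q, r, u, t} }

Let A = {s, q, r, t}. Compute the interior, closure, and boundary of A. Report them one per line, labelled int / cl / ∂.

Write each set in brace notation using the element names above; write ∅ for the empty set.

int(A) = {t}
cl(A)  = {s, p, q, r, u, t}
∂A     = {s, p, q, r, u}

open subsets of A: ∅, {t}; so int(A) = {t}
closure: X∖int(X∖A) = X∖∅ = {s, p, q, r, u, t}
∂A = {s, p, q, r, u, t} minus {t} = {s, p, q, r, u}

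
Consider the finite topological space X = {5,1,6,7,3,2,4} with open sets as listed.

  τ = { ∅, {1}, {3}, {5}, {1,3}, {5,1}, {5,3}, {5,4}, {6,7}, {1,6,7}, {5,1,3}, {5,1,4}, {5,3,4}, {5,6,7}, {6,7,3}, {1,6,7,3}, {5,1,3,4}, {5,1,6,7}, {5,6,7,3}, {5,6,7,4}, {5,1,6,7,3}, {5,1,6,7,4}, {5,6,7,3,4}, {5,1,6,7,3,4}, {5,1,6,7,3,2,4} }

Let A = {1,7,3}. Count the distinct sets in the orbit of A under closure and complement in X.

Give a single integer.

10

X∖A={5,6,2,4}, int(X∖A)={5,4}, hence cl(A)={1,6,7,3,2}
Orbit (k=closure, c=complement):
  1. A     = {1,7,3}
  2. kA    = {1,6,7,3,2}
  3. cA    = {5,6,2,4}
  4. ckA   = {5,4}
  5. kcA   = {5,6,7,2,4}
  6. kckA  = {5,2,4}
  7. ckcA  = {1,3}
  8. ckckA = {1,6,7,3}
  9. kckcA = {1,3,2}
  10. ckckcA = {5,6,7,4}
(closed under both — stop)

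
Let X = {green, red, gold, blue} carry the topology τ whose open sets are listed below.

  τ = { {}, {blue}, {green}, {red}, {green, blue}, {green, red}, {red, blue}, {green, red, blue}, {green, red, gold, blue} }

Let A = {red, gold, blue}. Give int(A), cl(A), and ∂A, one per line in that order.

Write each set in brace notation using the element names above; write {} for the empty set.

int(A) = {red, blue}
cl(A)  = {red, gold, blue}
∂A     = {gold}

open subsets of A: {}, {red}, {blue}, {red, blue}; so int(A) = {red, blue}
closure: X∖int(X∖A) = X∖{green} = {red, gold, blue}
∂A = {red, gold, blue} minus {red, blue} = {gold}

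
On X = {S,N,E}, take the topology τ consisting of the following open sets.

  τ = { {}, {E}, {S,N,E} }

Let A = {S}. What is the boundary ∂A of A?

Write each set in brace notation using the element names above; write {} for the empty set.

opens ⊆ A: {}; union → int = {}
complement {N,E}; its interior {E}; cl(A) = X∖{E} = {S,N}
boundary = {S,N} ∖ {} = {S,N}

{S,N}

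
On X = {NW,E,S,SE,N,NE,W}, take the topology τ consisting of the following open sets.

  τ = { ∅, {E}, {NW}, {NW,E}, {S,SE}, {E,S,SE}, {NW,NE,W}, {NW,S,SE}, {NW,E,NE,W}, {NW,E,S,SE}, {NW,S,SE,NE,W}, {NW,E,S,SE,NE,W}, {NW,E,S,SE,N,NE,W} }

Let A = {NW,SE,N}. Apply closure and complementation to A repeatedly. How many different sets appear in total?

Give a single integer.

12

cl via duality: int({E,S,NE,W}) = {E}, so X∖{E} = {NW,S,SE,N,NE,W}
Write k for closure, c for complement:
  1. A     = {NW,SE,N}
  2. kA    = {NW,S,SE,N,NE,W}
  3. cA    = {E,S,NE,W}
  4. ckA   = {E}
  5. kcA   = {E,S,SE,N,NE,W}
  6. kckA  = {E,N}
  7. ckcA  = {NW}
  8. ckckA = {NW,S,SE,NE,W}
  9. kckcA = {NW,N,NE,W}
  10. ckckcA = {E,S,SE}
  11. kckckcA = {E,S,SE,N}
  12. ckckckcA = {NW,NE,W}
applying k or c yields no new set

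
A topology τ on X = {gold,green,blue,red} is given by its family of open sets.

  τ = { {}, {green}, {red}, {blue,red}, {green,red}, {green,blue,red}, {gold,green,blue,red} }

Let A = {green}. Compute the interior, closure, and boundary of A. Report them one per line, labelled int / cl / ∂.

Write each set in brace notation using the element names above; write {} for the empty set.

opens ⊆ A: {}, {green}; union → int = {green}
complement {gold,blue,red}; its interior {blue,red}; cl(A) = X∖{blue,red} = {gold,green}
boundary = {gold,green} ∖ {green} = {gold}

int(A) = {green}
cl(A)  = {gold,green}
∂A     = {gold}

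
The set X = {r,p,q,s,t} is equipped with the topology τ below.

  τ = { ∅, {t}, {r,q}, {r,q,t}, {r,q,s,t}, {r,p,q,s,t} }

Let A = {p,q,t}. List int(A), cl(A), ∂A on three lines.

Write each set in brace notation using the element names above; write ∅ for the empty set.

interior: largest open inside A is {t} (from ∅, {t})
cl via duality: int({r,s}) = ∅, so X∖∅ = {r,p,q,s,t}
cl∖int = {r,p,q,s}

int(A) = {t}
cl(A)  = {r,p,q,s,t}
∂A     = {r,p,q,s}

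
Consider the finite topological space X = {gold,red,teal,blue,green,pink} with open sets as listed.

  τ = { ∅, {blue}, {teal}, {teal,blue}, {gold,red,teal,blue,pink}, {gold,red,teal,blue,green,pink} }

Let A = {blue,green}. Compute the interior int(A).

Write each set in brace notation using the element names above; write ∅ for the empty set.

{blue}

open subsets of A: ∅, {blue}; so int(A) = {blue}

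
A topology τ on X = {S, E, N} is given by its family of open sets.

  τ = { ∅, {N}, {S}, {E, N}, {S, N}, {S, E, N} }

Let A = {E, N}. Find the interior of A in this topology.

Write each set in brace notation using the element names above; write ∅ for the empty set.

interior: largest open inside A is {E, N} (from ∅, {N}, {E, N})

{E, N}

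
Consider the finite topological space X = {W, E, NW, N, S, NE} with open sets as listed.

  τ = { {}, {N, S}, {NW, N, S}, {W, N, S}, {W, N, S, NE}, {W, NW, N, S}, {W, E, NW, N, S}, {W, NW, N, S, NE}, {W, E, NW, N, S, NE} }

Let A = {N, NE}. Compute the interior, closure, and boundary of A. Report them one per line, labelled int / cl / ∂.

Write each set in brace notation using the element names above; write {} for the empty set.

int(A) = {}
cl(A)  = {W, E, NW, N, S, NE}
∂A     = {W, E, NW, N, S, NE}

open subsets of A: {}; so int(A) = {}
closure: X∖int(X∖A) = X∖{} = {W, E, NW, N, S, NE}
∂A = {W, E, NW, N, S, NE} minus {} = {W, E, NW, N, S, NE}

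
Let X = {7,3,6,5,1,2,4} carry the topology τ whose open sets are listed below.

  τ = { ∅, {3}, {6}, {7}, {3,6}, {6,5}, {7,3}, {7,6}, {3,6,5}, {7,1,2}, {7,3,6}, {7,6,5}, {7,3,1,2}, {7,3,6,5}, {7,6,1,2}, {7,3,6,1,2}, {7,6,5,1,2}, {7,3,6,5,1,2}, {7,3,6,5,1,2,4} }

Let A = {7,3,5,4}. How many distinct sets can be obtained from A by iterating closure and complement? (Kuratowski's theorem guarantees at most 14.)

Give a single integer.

complement {6,1,2}; its interior {6}; cl(A) = X∖{6} = {7,3,5,1,2,4}
With k = closure, c = complement:
  1. A     = {7,3,5,4}
  2. kA    = {7,3,5,1,2,4}
  3. cA    = {6,1,2}
  4. ckA   = {6}
  5. kcA   = {6,5,1,2,4}
  6. kckA  = {6,5,4}
  7. ckcA  = {7,3}
  8. ckckA = {7,3,1,2}
  9. kckcA = {7,3,1,2,4}
  10. ckckcA = {6,5}
k, c of each give nothing new

10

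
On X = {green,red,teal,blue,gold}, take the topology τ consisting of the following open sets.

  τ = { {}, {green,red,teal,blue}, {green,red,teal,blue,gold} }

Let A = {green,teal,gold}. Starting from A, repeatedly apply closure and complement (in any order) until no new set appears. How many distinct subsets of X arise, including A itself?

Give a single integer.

cl via duality: int({red,blue}) = {}, so X∖{} = {green,red,teal,blue,gold}
Write k for closure, c for complement:
  1. A     = {green,teal,gold}
  2. kA    = {green,red,teal,blue,gold}
  3. cA    = {red,blue}
  4. ckA   = {}
applying k or c yields no new set

4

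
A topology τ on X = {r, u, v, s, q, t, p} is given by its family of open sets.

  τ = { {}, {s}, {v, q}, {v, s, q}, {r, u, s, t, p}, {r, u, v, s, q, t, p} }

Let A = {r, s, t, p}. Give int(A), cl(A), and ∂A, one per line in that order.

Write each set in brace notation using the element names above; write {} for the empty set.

int(A) = {s}
cl(A)  = {r, u, s, t, p}
∂A     = {r, u, t, p}

U open, U⊆A: {}, {s}. int(A) = ⋃ = {s}
X∖A={u, v, q}, int(X∖A)={v, q}, hence cl(A)={r, u, s, t, p}
∂A: remove int from cl → {r, u, t, p}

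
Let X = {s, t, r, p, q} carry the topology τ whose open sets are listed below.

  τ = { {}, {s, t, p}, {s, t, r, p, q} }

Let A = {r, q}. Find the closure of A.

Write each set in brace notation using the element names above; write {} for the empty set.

{r, q}

X∖A={s, t, p}, int(X∖A)={s, t, p}, hence cl(A)={r, q}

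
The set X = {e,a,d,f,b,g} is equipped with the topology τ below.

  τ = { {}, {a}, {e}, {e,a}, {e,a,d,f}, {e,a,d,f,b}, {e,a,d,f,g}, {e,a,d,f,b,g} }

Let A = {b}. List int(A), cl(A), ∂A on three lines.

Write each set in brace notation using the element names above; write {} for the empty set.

int(A) = {}
cl(A)  = {b}
∂A     = {b}

opens ⊆ A: {}; union → int = {}
complement {e,a,d,f,g}; its interior {e,a,d,f,g}; cl(A) = X∖{e,a,d,f,g} = {b}
boundary = {b} ∖ {} = {b}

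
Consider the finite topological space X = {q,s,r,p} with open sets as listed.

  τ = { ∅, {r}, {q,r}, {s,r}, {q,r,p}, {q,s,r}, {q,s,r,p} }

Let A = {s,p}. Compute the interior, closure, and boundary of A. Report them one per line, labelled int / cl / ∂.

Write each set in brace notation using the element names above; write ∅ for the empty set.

opens ⊆ A: ∅; union → int = ∅
complement {q,r}; its interior {q,r}; cl(A) = X∖{q,r} = {s,p}
boundary = {s,p} ∖ ∅ = {s,p}

int(A) = ∅
cl(A)  = {s,p}
∂A     = {s,p}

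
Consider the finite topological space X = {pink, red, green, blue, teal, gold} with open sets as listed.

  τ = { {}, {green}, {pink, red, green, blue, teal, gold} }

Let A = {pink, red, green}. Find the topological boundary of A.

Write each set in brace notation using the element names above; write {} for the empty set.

U open, U⊆A: {}, {green}. int(A) = ⋃ = {green}
X∖A={blue, teal, gold}, int(X∖A)={}, hence cl(A)={pink, red, green, blue, teal, gold}
∂A: remove int from cl → {pink, red, blue, teal, gold}

{pink, red, blue, teal, gold}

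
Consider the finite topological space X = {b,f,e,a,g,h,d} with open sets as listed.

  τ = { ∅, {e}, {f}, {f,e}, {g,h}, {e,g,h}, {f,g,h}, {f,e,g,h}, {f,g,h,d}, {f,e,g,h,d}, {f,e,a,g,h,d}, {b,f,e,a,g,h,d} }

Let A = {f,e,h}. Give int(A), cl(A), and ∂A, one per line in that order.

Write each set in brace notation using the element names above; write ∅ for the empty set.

int(A) = {f,e}
cl(A)  = {b,f,e,a,g,h,d}
∂A     = {b,a,g,h,d}

U open, U⊆A: ∅, {f}, {e}, {f,e}. int(A) = ⋃ = {f,e}
X∖A={b,a,g,d}, int(X∖A)=∅, hence cl(A)={b,f,e,a,g,h,d}
∂A: remove int from cl → {b,a,g,h,d}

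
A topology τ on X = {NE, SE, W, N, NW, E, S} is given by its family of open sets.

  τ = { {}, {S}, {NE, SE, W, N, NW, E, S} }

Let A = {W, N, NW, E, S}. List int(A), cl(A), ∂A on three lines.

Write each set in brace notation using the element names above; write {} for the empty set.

open subsets of A: {}, {S}; so int(A) = {S}
closure: X∖int(X∖A) = X∖{} = {NE, SE, W, N, NW, E, S}
∂A = {NE, SE, W, N, NW, E, S} minus {S} = {NE, SE, W, N, NW, E}

int(A) = {S}
cl(A)  = {NE, SE, W, N, NW, E, S}
∂A     = {NE, SE, W, N, NW, E}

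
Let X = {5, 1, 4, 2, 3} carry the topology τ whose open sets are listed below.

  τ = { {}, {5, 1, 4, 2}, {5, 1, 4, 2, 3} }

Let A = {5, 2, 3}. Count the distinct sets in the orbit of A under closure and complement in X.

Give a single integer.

4

X∖A={1, 4}, int(X∖A)={}, hence cl(A)={5, 1, 4, 2, 3}
Orbit (k=closure, c=complement):
  1. A     = {5, 2, 3}
  2. kA    = {5, 1, 4, 2, 3}
  3. cA    = {1, 4}
  4. ckA   = {}
(closed under both — stop)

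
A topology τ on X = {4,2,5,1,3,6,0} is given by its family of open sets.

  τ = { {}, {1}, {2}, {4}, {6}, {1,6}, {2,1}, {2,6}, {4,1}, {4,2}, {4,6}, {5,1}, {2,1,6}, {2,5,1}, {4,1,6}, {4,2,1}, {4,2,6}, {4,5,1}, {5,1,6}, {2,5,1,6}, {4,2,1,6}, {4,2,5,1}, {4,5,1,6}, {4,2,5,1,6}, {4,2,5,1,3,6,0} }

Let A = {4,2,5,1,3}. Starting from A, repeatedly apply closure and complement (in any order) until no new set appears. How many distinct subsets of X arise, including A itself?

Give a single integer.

6

complement {6,0}; its interior {6}; cl(A) = X∖{6} = {4,2,5,1,3,0}
With k = closure, c = complement:
  1. A     = {4,2,5,1,3}
  2. kA    = {4,2,5,1,3,0}
  3. cA    = {6,0}
  4. ckA   = {6}
  5. kcA   = {3,6,0}
  6. ckcA  = {4,2,5,1}
k, c of each give nothing new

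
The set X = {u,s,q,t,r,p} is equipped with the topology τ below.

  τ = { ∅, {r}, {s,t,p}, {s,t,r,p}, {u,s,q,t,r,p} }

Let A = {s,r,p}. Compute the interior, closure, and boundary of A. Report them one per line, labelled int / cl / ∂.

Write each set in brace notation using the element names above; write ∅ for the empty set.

int(A) = {r}
cl(A)  = {u,s,q,t,r,p}
∂A     = {u,s,q,t,p}

open subsets of A: ∅, {r}; so int(A) = {r}
closure: X∖int(X∖A) = X∖∅ = {u,s,q,t,r,p}
∂A = {u,s,q,t,r,p} minus {r} = {u,s,q,t,p}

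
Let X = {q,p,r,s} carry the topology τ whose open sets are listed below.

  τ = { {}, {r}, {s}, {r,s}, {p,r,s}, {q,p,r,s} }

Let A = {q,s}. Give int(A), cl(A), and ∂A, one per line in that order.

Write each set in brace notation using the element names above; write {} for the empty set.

int(A) = {s}
cl(A)  = {q,p,s}
∂A     = {q,p}

opens ⊆ A: {}, {s}; union → int = {s}
complement {p,r}; its interior {r}; cl(A) = X∖{r} = {q,p,s}
boundary = {q,p,s} ∖ {s} = {q,p}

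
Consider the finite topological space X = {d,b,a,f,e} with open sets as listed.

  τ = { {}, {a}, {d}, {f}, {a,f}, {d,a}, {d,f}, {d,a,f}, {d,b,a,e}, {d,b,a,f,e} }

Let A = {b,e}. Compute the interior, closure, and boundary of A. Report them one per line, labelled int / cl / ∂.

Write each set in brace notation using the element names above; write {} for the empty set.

int(A) = {}
cl(A)  = {b,e}
∂A     = {b,e}

open subsets of A: {}; so int(A) = {}
closure: X∖int(X∖A) = X∖{d,a,f} = {b,e}
∂A = {b,e} minus {} = {b,e}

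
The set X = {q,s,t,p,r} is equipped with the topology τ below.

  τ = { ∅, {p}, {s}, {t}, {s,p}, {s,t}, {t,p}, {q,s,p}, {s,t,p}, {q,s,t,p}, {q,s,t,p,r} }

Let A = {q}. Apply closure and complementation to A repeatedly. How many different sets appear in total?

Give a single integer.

X∖A={s,t,p,r}, int(X∖A)={s,t,p}, hence cl(A)={q,r}
Orbit (k=closure, c=complement):
  1. A     = {q}
  2. kA    = {q,r}
  3. cA    = {s,t,p,r}
  4. ckA   = {s,t,p}
  5. kcA   = {q,s,t,p,r}
  6. ckcA  = ∅
(closed under both — stop)

6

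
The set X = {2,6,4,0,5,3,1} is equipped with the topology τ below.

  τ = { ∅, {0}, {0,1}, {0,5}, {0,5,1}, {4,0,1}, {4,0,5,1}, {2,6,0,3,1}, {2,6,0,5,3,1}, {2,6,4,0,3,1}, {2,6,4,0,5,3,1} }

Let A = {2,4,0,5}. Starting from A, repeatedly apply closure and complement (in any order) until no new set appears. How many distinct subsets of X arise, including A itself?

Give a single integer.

complement {6,3,1}; its interior ∅; cl(A) = X∖∅ = {2,6,4,0,5,3,1}
With k = closure, c = complement:
  1. A     = {2,4,0,5}
  2. kA    = {2,6,4,0,5,3,1}
  3. cA    = {6,3,1}
  4. ckA   = ∅
  5. kcA   = {2,6,4,3,1}
  6. ckcA  = {0,5}
k, c of each give nothing new

6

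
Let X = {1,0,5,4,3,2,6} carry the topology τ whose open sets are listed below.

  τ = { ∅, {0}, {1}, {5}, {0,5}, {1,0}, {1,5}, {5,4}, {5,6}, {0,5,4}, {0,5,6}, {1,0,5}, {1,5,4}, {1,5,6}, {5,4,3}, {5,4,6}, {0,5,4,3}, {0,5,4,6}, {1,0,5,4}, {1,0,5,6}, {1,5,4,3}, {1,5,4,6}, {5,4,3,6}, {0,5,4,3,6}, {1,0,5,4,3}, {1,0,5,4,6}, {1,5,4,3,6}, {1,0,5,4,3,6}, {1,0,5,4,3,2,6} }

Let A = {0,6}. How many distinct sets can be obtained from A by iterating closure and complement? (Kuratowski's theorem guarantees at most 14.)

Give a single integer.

X∖A={1,5,4,3,2}, int(X∖A)={1,5,4,3}, hence cl(A)={0,2,6}
Orbit (k=closure, c=complement):
  1. A     = {0,6}
  2. kA    = {0,2,6}
  3. cA    = {1,5,4,3,2}
  4. ckA   = {1,5,4,3}
  5. kcA   = {1,5,4,3,2,6}
  6. ckcA  = {0}
  7. kckcA = {0,2}
  8. ckckcA = {1,5,4,3,6}
(closed under both — stop)

8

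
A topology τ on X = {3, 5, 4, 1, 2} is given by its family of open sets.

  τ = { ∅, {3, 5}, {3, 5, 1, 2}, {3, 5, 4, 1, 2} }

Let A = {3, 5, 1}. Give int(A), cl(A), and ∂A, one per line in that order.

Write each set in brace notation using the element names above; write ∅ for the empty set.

interior: largest open inside A is {3, 5} (from ∅, {3, 5})
cl via duality: int({4, 2}) = ∅, so X∖∅ = {3, 5, 4, 1, 2}
cl∖int = {4, 1, 2}

int(A) = {3, 5}
cl(A)  = {3, 5, 4, 1, 2}
∂A     = {4, 1, 2}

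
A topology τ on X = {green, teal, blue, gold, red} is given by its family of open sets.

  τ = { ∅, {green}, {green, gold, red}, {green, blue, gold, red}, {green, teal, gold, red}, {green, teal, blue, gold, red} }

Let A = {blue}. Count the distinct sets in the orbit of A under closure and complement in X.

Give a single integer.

closure: X∖int(X∖A) = X∖{green, teal, gold, red} = {blue}
Let k=closure and c=complement:
  1. A     = {blue}
  2. cA    = {green, teal, gold, red}
  3. kcA   = {green, teal, blue, gold, red}
  4. ckcA  = ∅
— saturated at 4

4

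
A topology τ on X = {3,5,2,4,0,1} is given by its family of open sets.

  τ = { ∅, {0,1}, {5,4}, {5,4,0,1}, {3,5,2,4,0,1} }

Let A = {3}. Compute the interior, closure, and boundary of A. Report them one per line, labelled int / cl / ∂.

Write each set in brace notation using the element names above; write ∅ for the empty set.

interior: largest open inside A is ∅ (from ∅)
cl via duality: int({5,2,4,0,1}) = {5,4,0,1}, so X∖{5,4,0,1} = {3,2}
cl∖int = {3,2}

int(A) = ∅
cl(A)  = {3,2}
∂A     = {3,2}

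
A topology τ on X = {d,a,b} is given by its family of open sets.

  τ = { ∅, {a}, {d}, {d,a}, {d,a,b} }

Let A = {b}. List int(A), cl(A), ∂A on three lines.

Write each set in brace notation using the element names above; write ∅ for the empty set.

opens ⊆ A: ∅; union → int = ∅
complement {d,a}; its interior {d,a}; cl(A) = X∖{d,a} = {b}
boundary = {b} ∖ ∅ = {b}

int(A) = ∅
cl(A)  = {b}
∂A     = {b}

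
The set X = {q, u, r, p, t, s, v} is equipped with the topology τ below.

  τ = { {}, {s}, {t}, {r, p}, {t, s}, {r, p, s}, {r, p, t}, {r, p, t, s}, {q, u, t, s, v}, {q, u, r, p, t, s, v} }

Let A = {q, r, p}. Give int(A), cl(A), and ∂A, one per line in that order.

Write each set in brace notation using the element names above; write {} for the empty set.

U open, U⊆A: {}, {r, p}. int(A) = ⋃ = {r, p}
X∖A={u, t, s, v}, int(X∖A)={t, s}, hence cl(A)={q, u, r, p, v}
∂A: remove int from cl → {q, u, v}

int(A) = {r, p}
cl(A)  = {q, u, r, p, v}
∂A     = {q, u, v}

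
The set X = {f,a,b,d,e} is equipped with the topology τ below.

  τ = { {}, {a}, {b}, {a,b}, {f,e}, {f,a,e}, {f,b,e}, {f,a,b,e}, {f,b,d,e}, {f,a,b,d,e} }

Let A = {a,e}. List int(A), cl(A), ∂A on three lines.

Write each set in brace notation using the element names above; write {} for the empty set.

int(A) = {a}
cl(A)  = {f,a,d,e}
∂A     = {f,d,e}

opens ⊆ A: {}, {a}; union → int = {a}
complement {f,b,d}; its interior {b}; cl(A) = X∖{b} = {f,a,d,e}
boundary = {f,a,d,e} ∖ {a} = {f,d,e}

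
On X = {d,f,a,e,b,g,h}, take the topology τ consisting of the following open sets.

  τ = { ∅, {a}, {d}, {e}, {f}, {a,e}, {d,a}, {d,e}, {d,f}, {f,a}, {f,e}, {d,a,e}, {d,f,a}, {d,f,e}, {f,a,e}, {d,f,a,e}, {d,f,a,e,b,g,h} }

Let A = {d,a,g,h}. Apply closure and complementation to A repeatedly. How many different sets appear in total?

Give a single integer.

6

X∖A={f,e,b}, int(X∖A)={f,e}, hence cl(A)={d,a,b,g,h}
Orbit (k=closure, c=complement):
  1. A     = {d,a,g,h}
  2. kA    = {d,a,b,g,h}
  3. cA    = {f,e,b}
  4. ckA   = {f,e}
  5. kcA   = {f,e,b,g,h}
  6. ckcA  = {d,a}
(closed under both — stop)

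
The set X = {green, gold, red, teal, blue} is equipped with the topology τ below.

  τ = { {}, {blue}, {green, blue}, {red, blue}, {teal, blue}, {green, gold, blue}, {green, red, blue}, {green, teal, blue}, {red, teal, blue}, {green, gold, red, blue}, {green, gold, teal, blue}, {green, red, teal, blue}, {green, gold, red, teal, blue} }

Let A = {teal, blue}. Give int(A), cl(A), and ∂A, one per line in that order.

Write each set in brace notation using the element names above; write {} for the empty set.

open subsets of A: {}, {blue}, {teal, blue}; so int(A) = {teal, blue}
closure: X∖int(X∖A) = X∖{} = {green, gold, red, teal, blue}
∂A = {green, gold, red, teal, blue} minus {teal, blue} = {green, gold, red}

int(A) = {teal, blue}
cl(A)  = {green, gold, red, teal, blue}
∂A     = {green, gold, red}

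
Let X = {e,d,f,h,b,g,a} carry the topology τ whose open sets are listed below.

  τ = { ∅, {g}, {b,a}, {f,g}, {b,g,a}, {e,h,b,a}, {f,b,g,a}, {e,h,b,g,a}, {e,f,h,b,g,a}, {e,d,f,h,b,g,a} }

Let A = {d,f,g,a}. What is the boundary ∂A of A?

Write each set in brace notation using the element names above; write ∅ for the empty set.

{e,d,h,b,a}

U open, U⊆A: ∅, {g}, {f,g}. int(A) = ⋃ = {f,g}
X∖A={e,h,b}, int(X∖A)=∅, hence cl(A)={e,d,f,h,b,g,a}
∂A: remove int from cl → {e,d,h,b,a}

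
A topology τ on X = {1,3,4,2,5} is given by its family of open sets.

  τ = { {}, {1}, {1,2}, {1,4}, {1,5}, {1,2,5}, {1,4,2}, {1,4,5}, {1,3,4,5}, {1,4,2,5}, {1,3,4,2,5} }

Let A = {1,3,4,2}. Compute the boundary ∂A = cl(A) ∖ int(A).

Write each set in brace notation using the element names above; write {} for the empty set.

open subsets of A: {}, {1}, {1,2}, {1,4}, {1,4,2}; so int(A) = {1,4,2}
closure: X∖int(X∖A) = X∖{} = {1,3,4,2,5}
∂A = {1,3,4,2,5} minus {1,4,2} = {3,5}

{3,5}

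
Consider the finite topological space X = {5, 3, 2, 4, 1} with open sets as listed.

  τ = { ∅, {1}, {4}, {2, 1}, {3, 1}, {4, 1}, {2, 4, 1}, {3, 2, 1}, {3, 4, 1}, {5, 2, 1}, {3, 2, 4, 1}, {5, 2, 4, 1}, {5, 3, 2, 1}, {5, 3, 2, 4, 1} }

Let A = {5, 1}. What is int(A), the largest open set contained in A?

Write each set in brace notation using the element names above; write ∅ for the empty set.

{1}

U open, U⊆A: ∅, {1}. int(A) = ⋃ = {1}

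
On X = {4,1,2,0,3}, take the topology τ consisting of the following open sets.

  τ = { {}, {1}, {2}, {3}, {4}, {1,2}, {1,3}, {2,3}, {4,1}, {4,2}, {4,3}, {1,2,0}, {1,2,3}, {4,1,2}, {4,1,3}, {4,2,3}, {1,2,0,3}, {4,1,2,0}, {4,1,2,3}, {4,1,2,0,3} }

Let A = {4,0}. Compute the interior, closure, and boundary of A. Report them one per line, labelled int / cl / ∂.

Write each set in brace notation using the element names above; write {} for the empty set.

int(A) = {4}
cl(A)  = {4,0}
∂A     = {0}

open subsets of A: {}, {4}; so int(A) = {4}
closure: X∖int(X∖A) = X∖{1,2,3} = {4,0}
∂A = {4,0} minus {4} = {0}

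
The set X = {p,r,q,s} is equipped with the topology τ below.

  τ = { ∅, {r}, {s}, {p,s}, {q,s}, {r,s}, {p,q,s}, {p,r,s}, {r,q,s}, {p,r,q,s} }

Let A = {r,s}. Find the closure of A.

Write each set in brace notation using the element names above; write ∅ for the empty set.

{p,r,q,s}

X∖A={p,q}, int(X∖A)=∅, hence cl(A)={p,r,q,s}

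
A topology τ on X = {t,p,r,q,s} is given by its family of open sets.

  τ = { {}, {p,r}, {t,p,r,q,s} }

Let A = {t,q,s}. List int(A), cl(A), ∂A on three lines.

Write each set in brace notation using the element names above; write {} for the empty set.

int(A) = {}
cl(A)  = {t,q,s}
∂A     = {t,q,s}

interior: largest open inside A is {} (from {})
cl via duality: int({p,r}) = {p,r}, so X∖{p,r} = {t,q,s}
cl∖int = {t,q,s}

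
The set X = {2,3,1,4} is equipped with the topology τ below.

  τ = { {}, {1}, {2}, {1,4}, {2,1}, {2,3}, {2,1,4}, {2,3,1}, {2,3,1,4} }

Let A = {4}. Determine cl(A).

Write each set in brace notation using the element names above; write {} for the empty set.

cl via duality: int({2,3,1}) = {2,3,1}, so X∖{2,3,1} = {4}

{4}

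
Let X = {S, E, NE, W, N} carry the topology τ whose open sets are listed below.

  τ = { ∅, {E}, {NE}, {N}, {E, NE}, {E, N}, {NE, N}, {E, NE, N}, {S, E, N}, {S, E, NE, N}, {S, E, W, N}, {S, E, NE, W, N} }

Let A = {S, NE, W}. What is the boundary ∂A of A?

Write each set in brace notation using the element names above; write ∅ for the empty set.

U open, U⊆A: ∅, {NE}. int(A) = ⋃ = {NE}
X∖A={E, N}, int(X∖A)={E, N}, hence cl(A)={S, NE, W}
∂A: remove int from cl → {S, W}

{S, W}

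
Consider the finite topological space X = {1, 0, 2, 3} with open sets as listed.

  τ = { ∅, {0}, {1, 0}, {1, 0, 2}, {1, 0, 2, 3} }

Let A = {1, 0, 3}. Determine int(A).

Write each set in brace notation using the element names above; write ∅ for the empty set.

U open, U⊆A: ∅, {0}, {1, 0}. int(A) = ⋃ = {1, 0}

{1, 0}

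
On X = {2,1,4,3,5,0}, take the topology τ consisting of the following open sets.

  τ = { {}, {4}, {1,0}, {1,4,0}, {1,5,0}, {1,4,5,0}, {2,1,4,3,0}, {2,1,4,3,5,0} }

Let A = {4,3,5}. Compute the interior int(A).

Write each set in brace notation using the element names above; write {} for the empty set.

interior: largest open inside A is {4} (from {}, {4})

{4}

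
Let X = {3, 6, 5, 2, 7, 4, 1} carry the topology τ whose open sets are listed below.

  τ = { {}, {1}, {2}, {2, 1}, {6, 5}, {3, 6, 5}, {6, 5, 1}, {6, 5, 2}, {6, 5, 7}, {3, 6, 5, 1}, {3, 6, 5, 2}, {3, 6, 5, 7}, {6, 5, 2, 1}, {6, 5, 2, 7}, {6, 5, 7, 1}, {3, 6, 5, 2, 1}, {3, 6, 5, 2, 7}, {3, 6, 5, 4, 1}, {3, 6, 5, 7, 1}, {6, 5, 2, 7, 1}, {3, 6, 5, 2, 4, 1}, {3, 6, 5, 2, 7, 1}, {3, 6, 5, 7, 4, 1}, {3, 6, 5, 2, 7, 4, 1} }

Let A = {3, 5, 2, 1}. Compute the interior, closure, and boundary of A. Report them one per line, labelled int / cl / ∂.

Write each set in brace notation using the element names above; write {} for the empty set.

U open, U⊆A: {}, {1}, {2}, {2, 1}. int(A) = ⋃ = {2, 1}
X∖A={6, 7, 4}, int(X∖A)={}, hence cl(A)={3, 6, 5, 2, 7, 4, 1}
∂A: remove int from cl → {3, 6, 5, 7, 4}

int(A) = {2, 1}
cl(A)  = {3, 6, 5, 2, 7, 4, 1}
∂A     = {3, 6, 5, 7, 4}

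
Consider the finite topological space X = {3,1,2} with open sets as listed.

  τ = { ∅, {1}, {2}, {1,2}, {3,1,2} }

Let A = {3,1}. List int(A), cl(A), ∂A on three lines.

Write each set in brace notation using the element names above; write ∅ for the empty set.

open subsets of A: ∅, {1}; so int(A) = {1}
closure: X∖int(X∖A) = X∖{2} = {3,1}
∂A = {3,1} minus {1} = {3}

int(A) = {1}
cl(A)  = {3,1}
∂A     = {3}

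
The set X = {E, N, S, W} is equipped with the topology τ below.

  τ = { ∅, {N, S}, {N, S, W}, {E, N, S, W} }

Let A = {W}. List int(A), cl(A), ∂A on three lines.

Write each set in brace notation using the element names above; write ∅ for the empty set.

interior: largest open inside A is ∅ (from ∅)
cl via duality: int({E, N, S}) = {N, S}, so X∖{N, S} = {E, W}
cl∖int = {E, W}

int(A) = ∅
cl(A)  = {E, W}
∂A     = {E, W}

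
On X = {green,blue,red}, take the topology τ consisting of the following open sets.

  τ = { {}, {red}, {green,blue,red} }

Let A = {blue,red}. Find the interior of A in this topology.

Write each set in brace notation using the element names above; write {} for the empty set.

interior: largest open inside A is {red} (from {}, {red})

{red}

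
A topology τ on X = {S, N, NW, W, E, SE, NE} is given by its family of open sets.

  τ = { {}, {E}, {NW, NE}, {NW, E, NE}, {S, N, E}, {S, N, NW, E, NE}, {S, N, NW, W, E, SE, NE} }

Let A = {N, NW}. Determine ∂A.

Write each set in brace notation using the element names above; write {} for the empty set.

U open, U⊆A: {}. int(A) = ⋃ = {}
X∖A={S, W, E, SE, NE}, int(X∖A)={E}, hence cl(A)={S, N, NW, W, SE, NE}
∂A: remove int from cl → {S, N, NW, W, SE, NE}

{S, N, NW, W, SE, NE}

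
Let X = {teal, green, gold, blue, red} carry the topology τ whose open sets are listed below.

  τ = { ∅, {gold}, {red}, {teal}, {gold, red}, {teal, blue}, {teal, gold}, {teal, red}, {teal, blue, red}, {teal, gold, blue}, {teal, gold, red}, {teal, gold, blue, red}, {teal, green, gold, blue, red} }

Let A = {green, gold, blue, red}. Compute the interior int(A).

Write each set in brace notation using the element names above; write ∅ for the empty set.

open subsets of A: ∅, {red}, {gold}, {gold, red}; so int(A) = {gold, red}

{gold, red}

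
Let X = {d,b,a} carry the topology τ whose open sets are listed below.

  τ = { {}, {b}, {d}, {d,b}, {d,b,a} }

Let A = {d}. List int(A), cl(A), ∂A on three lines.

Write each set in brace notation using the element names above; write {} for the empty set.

int(A) = {d}
cl(A)  = {d,a}
∂A     = {a}

interior: largest open inside A is {d} (from {}, {d})
cl via duality: int({b,a}) = {b}, so X∖{b} = {d,a}
cl∖int = {a}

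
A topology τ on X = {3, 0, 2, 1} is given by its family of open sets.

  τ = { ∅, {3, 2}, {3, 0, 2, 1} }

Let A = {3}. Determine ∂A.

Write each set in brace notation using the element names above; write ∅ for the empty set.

interior: largest open inside A is ∅ (from ∅)
cl via duality: int({0, 2, 1}) = ∅, so X∖∅ = {3, 0, 2, 1}
cl∖int = {3, 0, 2, 1}

{3, 0, 2, 1}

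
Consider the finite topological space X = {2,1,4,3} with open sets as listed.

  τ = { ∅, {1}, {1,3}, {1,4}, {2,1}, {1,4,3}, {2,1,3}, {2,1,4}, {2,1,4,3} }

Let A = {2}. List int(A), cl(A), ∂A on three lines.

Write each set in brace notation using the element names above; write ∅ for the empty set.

opens ⊆ A: ∅; union → int = ∅
complement {1,4,3}; its interior {1,4,3}; cl(A) = X∖{1,4,3} = {2}
boundary = {2} ∖ ∅ = {2}

int(A) = ∅
cl(A)  = {2}
∂A     = {2}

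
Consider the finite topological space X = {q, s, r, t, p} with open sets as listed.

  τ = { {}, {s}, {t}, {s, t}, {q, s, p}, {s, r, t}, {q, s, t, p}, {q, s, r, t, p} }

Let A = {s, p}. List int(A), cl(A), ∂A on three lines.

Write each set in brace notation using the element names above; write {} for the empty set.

interior: largest open inside A is {s} (from {}, {s})
cl via duality: int({q, r, t}) = {t}, so X∖{t} = {q, s, r, p}
cl∖int = {q, r, p}

int(A) = {s}
cl(A)  = {q, s, r, p}
∂A     = {q, r, p}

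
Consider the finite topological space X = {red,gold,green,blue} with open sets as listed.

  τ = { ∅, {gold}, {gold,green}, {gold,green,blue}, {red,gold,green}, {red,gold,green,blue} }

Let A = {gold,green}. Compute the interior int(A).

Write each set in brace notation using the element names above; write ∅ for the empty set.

{gold,green}

interior: largest open inside A is {gold,green} (from ∅, {gold}, {gold,green})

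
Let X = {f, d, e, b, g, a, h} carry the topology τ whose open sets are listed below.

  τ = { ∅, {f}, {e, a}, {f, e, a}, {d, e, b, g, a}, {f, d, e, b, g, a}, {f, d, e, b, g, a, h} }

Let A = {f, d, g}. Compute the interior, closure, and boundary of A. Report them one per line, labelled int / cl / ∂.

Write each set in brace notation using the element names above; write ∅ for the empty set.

open subsets of A: ∅, {f}; so int(A) = {f}
closure: X∖int(X∖A) = X∖{e, a} = {f, d, b, g, h}
∂A = {f, d, b, g, h} minus {f} = {d, b, g, h}

int(A) = {f}
cl(A)  = {f, d, b, g, h}
∂A     = {d, b, g, h}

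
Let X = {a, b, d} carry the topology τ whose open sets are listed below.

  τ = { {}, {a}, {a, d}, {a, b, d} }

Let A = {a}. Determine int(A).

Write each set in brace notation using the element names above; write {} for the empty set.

{a}

opens ⊆ A: {}, {a}; union → int = {a}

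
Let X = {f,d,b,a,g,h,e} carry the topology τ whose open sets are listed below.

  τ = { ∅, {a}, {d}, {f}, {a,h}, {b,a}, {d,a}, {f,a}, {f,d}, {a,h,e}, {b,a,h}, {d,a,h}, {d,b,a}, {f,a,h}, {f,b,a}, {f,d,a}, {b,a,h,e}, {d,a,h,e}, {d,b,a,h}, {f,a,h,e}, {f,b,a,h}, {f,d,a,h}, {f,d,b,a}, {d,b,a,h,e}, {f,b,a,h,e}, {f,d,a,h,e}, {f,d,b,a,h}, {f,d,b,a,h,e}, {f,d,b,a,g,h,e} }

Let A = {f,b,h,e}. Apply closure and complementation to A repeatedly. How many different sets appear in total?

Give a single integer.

closure: X∖int(X∖A) = X∖{d,a} = {f,b,g,h,e}
Let k=closure and c=complement:
  1. A     = {f,b,h,e}
  2. kA    = {f,b,g,h,e}
  3. cA    = {d,a,g}
  4. ckA   = {d,a}
  5. kcA   = {d,b,a,g,h,e}
  6. ckcA  = {f}
  7. kckcA = {f,g}
  8. ckckcA = {d,b,a,h,e}
— saturated at 8

8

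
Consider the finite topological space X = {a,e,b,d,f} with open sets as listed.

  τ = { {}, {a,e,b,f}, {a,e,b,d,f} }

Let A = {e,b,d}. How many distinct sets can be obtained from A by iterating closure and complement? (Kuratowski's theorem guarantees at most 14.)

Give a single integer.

cl via duality: int({a,f}) = {}, so X∖{} = {a,e,b,d,f}
Write k for closure, c for complement:
  1. A     = {e,b,d}
  2. kA    = {a,e,b,d,f}
  3. cA    = {a,f}
  4. ckA   = {}
applying k or c yields no new set

4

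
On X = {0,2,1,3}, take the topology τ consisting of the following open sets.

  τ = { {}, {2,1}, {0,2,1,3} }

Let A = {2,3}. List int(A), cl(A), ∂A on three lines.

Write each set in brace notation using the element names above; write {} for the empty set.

interior: largest open inside A is {} (from {})
cl via duality: int({0,1}) = {}, so X∖{} = {0,2,1,3}
cl∖int = {0,2,1,3}

int(A) = {}
cl(A)  = {0,2,1,3}
∂A     = {0,2,1,3}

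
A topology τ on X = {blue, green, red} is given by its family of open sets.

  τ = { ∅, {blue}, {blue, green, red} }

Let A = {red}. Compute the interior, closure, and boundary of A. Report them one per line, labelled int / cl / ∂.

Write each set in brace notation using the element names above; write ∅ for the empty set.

int(A) = ∅
cl(A)  = {green, red}
∂A     = {green, red}

open subsets of A: ∅; so int(A) = ∅
closure: X∖int(X∖A) = X∖{blue} = {green, red}
∂A = {green, red} minus ∅ = {green, red}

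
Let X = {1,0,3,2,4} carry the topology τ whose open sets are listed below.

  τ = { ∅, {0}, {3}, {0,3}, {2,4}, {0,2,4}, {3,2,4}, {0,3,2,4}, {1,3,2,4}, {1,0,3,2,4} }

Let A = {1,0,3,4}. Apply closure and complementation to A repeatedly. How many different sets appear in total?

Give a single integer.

8

cl via duality: int({2}) = ∅, so X∖∅ = {1,0,3,2,4}
Write k for closure, c for complement:
  1. A     = {1,0,3,4}
  2. kA    = {1,0,3,2,4}
  3. cA    = {2}
  4. ckA   = ∅
  5. kcA   = {1,2,4}
  6. ckcA  = {0,3}
  7. kckcA = {1,0,3}
  8. ckckcA = {2,4}
applying k or c yields no new set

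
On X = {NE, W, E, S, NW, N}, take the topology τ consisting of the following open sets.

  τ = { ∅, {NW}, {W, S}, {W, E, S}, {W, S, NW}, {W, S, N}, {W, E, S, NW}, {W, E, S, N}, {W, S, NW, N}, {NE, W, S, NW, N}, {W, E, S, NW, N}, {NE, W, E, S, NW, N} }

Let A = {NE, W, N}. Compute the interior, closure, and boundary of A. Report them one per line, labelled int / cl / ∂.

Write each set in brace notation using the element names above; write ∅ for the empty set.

int(A) = ∅
cl(A)  = {NE, W, E, S, N}
∂A     = {NE, W, E, S, N}

U open, U⊆A: ∅. int(A) = ⋃ = ∅
X∖A={E, S, NW}, int(X∖A)={NW}, hence cl(A)={NE, W, E, S, N}
∂A: remove int from cl → {NE, W, E, S, N}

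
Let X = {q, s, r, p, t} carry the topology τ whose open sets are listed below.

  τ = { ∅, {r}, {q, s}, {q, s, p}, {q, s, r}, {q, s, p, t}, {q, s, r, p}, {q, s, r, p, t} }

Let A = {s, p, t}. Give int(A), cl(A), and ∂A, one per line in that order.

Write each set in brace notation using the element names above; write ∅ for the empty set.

int(A) = ∅
cl(A)  = {q, s, p, t}
∂A     = {q, s, p, t}

open subsets of A: ∅; so int(A) = ∅
closure: X∖int(X∖A) = X∖{r} = {q, s, p, t}
∂A = {q, s, p, t} minus ∅ = {q, s, p, t}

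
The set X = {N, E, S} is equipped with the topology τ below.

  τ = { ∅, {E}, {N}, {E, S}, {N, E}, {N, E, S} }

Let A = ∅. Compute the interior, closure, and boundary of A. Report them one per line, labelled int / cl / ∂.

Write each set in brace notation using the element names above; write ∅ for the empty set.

int(A) = ∅
cl(A)  = ∅
∂A     = ∅

opens ⊆ A: ∅; union → int = ∅
complement {N, E, S}; its interior {N, E, S}; cl(A) = X∖{N, E, S} = ∅
boundary = ∅ ∖ ∅ = ∅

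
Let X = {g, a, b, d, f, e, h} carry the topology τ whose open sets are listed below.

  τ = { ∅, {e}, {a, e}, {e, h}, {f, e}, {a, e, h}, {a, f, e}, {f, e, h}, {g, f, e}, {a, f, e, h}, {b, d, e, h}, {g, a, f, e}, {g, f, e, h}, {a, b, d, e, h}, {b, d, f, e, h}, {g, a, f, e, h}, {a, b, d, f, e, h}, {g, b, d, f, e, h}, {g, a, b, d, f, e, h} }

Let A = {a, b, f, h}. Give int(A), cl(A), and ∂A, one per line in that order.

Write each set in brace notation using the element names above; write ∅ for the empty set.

int(A) = ∅
cl(A)  = {g, a, b, d, f, h}
∂A     = {g, a, b, d, f, h}

interior: largest open inside A is ∅ (from ∅)
cl via duality: int({g, d, e}) = {e}, so X∖{e} = {g, a, b, d, f, h}
cl∖int = {g, a, b, d, f, h}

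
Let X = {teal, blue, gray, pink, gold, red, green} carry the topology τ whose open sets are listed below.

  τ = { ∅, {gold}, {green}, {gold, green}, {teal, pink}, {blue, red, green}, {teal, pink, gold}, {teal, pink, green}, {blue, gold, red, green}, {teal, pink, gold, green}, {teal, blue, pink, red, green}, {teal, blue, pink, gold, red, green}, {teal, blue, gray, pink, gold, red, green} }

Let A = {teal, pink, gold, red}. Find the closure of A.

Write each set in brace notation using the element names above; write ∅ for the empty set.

{teal, blue, gray, pink, gold, red}

closure: X∖int(X∖A) = X∖{green} = {teal, blue, gray, pink, gold, red}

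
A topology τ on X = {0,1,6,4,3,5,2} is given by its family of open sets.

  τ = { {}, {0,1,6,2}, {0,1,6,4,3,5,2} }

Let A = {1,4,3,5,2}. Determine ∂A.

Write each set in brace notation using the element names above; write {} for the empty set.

{0,1,6,4,3,5,2}

interior: largest open inside A is {} (from {})
cl via duality: int({0,6}) = {}, so X∖{} = {0,1,6,4,3,5,2}
cl∖int = {0,1,6,4,3,5,2}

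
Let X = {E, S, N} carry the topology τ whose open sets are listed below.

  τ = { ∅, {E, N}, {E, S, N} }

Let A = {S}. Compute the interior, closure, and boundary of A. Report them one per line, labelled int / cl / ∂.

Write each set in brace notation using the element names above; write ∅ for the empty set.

int(A) = ∅
cl(A)  = {S}
∂A     = {S}

U open, U⊆A: ∅. int(A) = ⋃ = ∅
X∖A={E, N}, int(X∖A)={E, N}, hence cl(A)={S}
∂A: remove int from cl → {S}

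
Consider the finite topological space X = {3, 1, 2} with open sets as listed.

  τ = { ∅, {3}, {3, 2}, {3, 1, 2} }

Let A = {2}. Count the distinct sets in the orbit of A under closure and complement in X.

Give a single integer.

6

complement {3, 1}; its interior {3}; cl(A) = X∖{3} = {1, 2}
With k = closure, c = complement:
  1. A     = {2}
  2. kA    = {1, 2}
  3. cA    = {3, 1}
  4. ckA   = {3}
  5. kcA   = {3, 1, 2}
  6. ckcA  = ∅
k, c of each give nothing new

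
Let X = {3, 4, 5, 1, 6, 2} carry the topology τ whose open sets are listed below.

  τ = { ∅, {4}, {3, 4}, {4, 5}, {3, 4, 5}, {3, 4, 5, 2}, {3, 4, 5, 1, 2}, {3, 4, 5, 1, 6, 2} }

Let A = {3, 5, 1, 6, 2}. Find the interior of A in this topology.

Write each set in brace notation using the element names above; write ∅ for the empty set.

U open, U⊆A: ∅. int(A) = ⋃ = ∅

∅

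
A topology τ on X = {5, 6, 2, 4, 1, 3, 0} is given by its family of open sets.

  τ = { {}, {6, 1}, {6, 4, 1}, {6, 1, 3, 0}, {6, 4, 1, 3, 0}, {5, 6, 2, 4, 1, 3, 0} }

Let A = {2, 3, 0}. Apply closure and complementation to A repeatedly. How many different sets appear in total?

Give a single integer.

complement {5, 6, 4, 1}; its interior {6, 4, 1}; cl(A) = X∖{6, 4, 1} = {5, 2, 3, 0}
With k = closure, c = complement:
  1. A     = {2, 3, 0}
  2. kA    = {5, 2, 3, 0}
  3. cA    = {5, 6, 4, 1}
  4. ckA   = {6, 4, 1}
  5. kcA   = {5, 6, 2, 4, 1, 3, 0}
  6. ckcA  = {}
k, c of each give nothing new

6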